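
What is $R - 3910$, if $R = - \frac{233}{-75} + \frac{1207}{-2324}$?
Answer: $- \frac{681062033}{174300} \approx -3907.4$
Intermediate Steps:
$R = \frac{450967}{174300}$ ($R = \left(-233\right) \left(- \frac{1}{75}\right) + 1207 \left(- \frac{1}{2324}\right) = \frac{233}{75} - \frac{1207}{2324} = \frac{450967}{174300} \approx 2.5873$)
$R - 3910 = \frac{450967}{174300} - 3910 = - \frac{681062033}{174300}$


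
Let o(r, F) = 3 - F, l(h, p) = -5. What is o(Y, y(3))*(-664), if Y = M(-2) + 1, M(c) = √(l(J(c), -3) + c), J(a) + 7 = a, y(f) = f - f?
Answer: -1992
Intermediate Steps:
y(f) = 0
J(a) = -7 + a
M(c) = √(-5 + c)
Y = 1 + I*√7 (Y = √(-5 - 2) + 1 = √(-7) + 1 = I*√7 + 1 = 1 + I*√7 ≈ 1.0 + 2.6458*I)
o(Y, y(3))*(-664) = (3 - 1*0)*(-664) = (3 + 0)*(-664) = 3*(-664) = -1992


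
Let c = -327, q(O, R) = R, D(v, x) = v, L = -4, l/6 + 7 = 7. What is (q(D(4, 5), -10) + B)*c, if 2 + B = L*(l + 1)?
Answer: 5232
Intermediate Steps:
l = 0 (l = -42 + 6*7 = -42 + 42 = 0)
B = -6 (B = -2 - 4*(0 + 1) = -2 - 4*1 = -2 - 4 = -6)
(q(D(4, 5), -10) + B)*c = (-10 - 6)*(-327) = -16*(-327) = 5232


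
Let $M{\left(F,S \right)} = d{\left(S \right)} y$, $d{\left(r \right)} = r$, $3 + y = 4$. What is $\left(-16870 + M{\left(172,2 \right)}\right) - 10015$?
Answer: $-26883$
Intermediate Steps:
$y = 1$ ($y = -3 + 4 = 1$)
$M{\left(F,S \right)} = S$ ($M{\left(F,S \right)} = S 1 = S$)
$\left(-16870 + M{\left(172,2 \right)}\right) - 10015 = \left(-16870 + 2\right) - 10015 = -16868 - 10015 = -26883$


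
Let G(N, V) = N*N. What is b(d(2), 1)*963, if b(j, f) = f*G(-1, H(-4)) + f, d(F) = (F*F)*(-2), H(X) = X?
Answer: 1926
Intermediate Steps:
G(N, V) = N²
d(F) = -2*F² (d(F) = F²*(-2) = -2*F²)
b(j, f) = 2*f (b(j, f) = f*(-1)² + f = f*1 + f = f + f = 2*f)
b(d(2), 1)*963 = (2*1)*963 = 2*963 = 1926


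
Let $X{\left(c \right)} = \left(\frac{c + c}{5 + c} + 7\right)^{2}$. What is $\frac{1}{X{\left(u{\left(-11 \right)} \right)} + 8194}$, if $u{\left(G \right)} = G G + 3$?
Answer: $\frac{16641}{137681155} \approx 0.00012087$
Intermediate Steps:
$u{\left(G \right)} = 3 + G^{2}$ ($u{\left(G \right)} = G^{2} + 3 = 3 + G^{2}$)
$X{\left(c \right)} = \left(7 + \frac{2 c}{5 + c}\right)^{2}$ ($X{\left(c \right)} = \left(\frac{2 c}{5 + c} + 7\right)^{2} = \left(7 + \frac{2 c}{5 + c}\right)^{2}$)
$\frac{1}{X{\left(u{\left(-11 \right)} \right)} + 8194} = \frac{1}{\frac{\left(35 + 9 \left(3 + \left(-11\right)^{2}\right)\right)^{2}}{\left(5 + \left(3 + \left(-11\right)^{2}\right)\right)^{2}} + 8194} = \frac{1}{\frac{\left(35 + 9 \left(3 + 121\right)\right)^{2}}{\left(5 + \left(3 + 121\right)\right)^{2}} + 8194} = \frac{1}{\frac{\left(35 + 9 \cdot 124\right)^{2}}{\left(5 + 124\right)^{2}} + 8194} = \frac{1}{\frac{\left(35 + 1116\right)^{2}}{16641} + 8194} = \frac{1}{\frac{1151^{2}}{16641} + 8194} = \frac{1}{\frac{1}{16641} \cdot 1324801 + 8194} = \frac{1}{\frac{1324801}{16641} + 8194} = \frac{1}{\frac{137681155}{16641}} = \frac{16641}{137681155}$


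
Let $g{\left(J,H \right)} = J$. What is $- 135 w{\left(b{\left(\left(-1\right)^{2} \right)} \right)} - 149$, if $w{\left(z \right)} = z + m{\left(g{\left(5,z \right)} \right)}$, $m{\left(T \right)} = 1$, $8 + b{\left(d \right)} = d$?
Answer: $661$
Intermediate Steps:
$b{\left(d \right)} = -8 + d$
$w{\left(z \right)} = 1 + z$ ($w{\left(z \right)} = z + 1 = 1 + z$)
$- 135 w{\left(b{\left(\left(-1\right)^{2} \right)} \right)} - 149 = - 135 \left(1 - \left(8 - \left(-1\right)^{2}\right)\right) - 149 = - 135 \left(1 + \left(-8 + 1\right)\right) - 149 = - 135 \left(1 - 7\right) - 149 = \left(-135\right) \left(-6\right) - 149 = 810 - 149 = 661$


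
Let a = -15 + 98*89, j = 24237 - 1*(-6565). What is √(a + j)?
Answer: √39509 ≈ 198.77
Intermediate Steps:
j = 30802 (j = 24237 + 6565 = 30802)
a = 8707 (a = -15 + 8722 = 8707)
√(a + j) = √(8707 + 30802) = √39509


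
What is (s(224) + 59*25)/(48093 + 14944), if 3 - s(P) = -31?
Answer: 1509/63037 ≈ 0.023938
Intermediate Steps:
s(P) = 34 (s(P) = 3 - 1*(-31) = 3 + 31 = 34)
(s(224) + 59*25)/(48093 + 14944) = (34 + 59*25)/(48093 + 14944) = (34 + 1475)/63037 = 1509*(1/63037) = 1509/63037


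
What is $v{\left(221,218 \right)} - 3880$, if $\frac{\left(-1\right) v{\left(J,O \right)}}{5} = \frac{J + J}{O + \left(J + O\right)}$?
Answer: $- \frac{2551370}{657} \approx -3883.4$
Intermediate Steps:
$v{\left(J,O \right)} = - \frac{10 J}{J + 2 O}$ ($v{\left(J,O \right)} = - 5 \frac{J + J}{O + \left(J + O\right)} = - 5 \frac{2 J}{J + 2 O} = - \frac{10 J}{J + 2 O}$)
$v{\left(221,218 \right)} - 3880 = \left(-10\right) 221 \frac{1}{221 + 2 \cdot 218} - 3880 = \left(-10\right) 221 \frac{1}{221 + 436} - 3880 = \left(-10\right) 221 \cdot \frac{1}{657} - 3880 = - \frac{2210}{657} - 3880 = - \frac{2551370}{657}$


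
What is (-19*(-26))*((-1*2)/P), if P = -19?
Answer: 52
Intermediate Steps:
(-19*(-26))*((-1*2)/P) = (-19*(-26))*(-1*2/(-19)) = 494*(-2*(-1/19)) = 494*(2/19) = 52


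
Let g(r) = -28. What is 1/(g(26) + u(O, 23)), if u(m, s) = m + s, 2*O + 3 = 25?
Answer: ⅙ ≈ 0.16667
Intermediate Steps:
O = 11 (O = -3/2 + (½)*25 = -3/2 + 25/2 = 11)
1/(g(26) + u(O, 23)) = 1/(-28 + (11 + 23)) = 1/(-28 + 34) = 1/6 = ⅙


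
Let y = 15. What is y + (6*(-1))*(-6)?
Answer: 51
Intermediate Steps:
y + (6*(-1))*(-6) = 15 + (6*(-1))*(-6) = 15 - 6*(-6) = 15 + 36 = 51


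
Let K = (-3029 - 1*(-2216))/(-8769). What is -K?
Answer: -271/2923 ≈ -0.092713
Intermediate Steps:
K = 271/2923 (K = (-3029 + 2216)*(-1/8769) = -813*(-1/8769) = 271/2923 ≈ 0.092713)
-K = -1*271/2923 = -271/2923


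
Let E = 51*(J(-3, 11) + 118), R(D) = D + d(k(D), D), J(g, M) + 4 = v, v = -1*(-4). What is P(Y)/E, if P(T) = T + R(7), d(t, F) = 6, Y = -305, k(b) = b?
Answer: -146/3009 ≈ -0.048521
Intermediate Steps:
v = 4
J(g, M) = 0 (J(g, M) = -4 + 4 = 0)
R(D) = 6 + D (R(D) = D + 6 = 6 + D)
P(T) = 13 + T (P(T) = T + (6 + 7) = T + 13 = 13 + T)
E = 6018 (E = 51*(0 + 118) = 51*118 = 6018)
P(Y)/E = (13 - 305)/6018 = -292*1/6018 = -146/3009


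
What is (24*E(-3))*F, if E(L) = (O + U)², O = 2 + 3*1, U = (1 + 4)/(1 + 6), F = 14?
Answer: 76800/7 ≈ 10971.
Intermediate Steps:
U = 5/7 ≈ 0.71429
O = 5 (O = 2 + 3 = 5)
E(L) = 1600/49 (E(L) = (5 + 5/7)² = (40/7)² = 1600/49)
(24*E(-3))*F = (24*(1600/49))*14 = (38400/49)*14 = 76800/7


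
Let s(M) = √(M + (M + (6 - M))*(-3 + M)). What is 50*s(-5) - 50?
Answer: -50 + 50*I*√53 ≈ -50.0 + 364.01*I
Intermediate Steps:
s(M) = √(-18 + 7*M) (s(M) = √(M + 6*(-3 + M)) = √(M + (-18 + 6*M)) = √(-18 + 7*M))
50*s(-5) - 50 = 50*√(-18 + 7*(-5)) - 50 = 50*√(-18 - 35) - 50 = 50*√(-53) - 50 = 50*(I*√53) - 50 = 50*I*√53 - 50 = -50 + 50*I*√53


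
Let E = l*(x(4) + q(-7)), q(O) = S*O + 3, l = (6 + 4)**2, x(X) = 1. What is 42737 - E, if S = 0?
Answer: 42337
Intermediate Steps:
l = 100 (l = 10**2 = 100)
q(O) = 3 (q(O) = 0*O + 3 = 0 + 3 = 3)
E = 400 (E = 100*(1 + 3) = 100*4 = 400)
42737 - E = 42737 - 1*400 = 42737 - 400 = 42337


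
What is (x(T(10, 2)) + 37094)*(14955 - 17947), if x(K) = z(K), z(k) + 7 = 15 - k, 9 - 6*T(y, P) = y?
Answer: -333029048/3 ≈ -1.1101e+8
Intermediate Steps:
T(y, P) = 3/2 - y/6
z(k) = 8 - k (z(k) = -7 + (15 - k) = 8 - k)
x(K) = 8 - K
(x(T(10, 2)) + 37094)*(14955 - 17947) = ((8 - (3/2 - ⅙*10)) + 37094)*(14955 - 17947) = ((8 - (3/2 - 5/3)) + 37094)*(-2992) = ((8 - 1*(-⅙)) + 37094)*(-2992) = ((8 + ⅙) + 37094)*(-2992) = (49/6 + 37094)*(-2992) = (222613/6)*(-2992) = -333029048/3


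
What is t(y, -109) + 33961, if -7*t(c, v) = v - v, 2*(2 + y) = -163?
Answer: 33961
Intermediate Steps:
y = -167/2 (y = -2 + (½)*(-163) = -2 - 163/2 = -167/2 ≈ -83.500)
t(c, v) = 0 (t(c, v) = -(v - v)/7 = -⅐*0 = 0)
t(y, -109) + 33961 = 0 + 33961 = 33961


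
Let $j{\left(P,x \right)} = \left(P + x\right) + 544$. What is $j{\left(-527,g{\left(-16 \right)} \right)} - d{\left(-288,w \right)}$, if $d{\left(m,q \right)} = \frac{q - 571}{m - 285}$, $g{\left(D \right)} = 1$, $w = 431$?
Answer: $\frac{10174}{573} \approx 17.756$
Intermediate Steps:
$j{\left(P,x \right)} = 544 + P + x$
$d{\left(m,q \right)} = \frac{-571 + q}{-285 + m}$
$j{\left(-527,g{\left(-16 \right)} \right)} - d{\left(-288,w \right)} = \left(544 - 527 + 1\right) - \frac{-571 + 431}{-285 - 288} = 18 - \frac{1}{-573} \left(-140\right) = 18 - \left(- \frac{1}{573}\right) \left(-140\right) = 18 - \frac{140}{573} = \frac{10174}{573}$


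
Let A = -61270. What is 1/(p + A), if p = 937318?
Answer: 1/876048 ≈ 1.1415e-6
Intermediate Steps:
1/(p + A) = 1/(937318 - 61270) = 1/876048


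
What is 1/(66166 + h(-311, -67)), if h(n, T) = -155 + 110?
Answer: 1/66121 ≈ 1.5124e-5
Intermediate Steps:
h(n, T) = -45
1/(66166 + h(-311, -67)) = 1/(66166 - 45) = 1/66121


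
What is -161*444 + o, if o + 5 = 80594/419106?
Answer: -14980694120/209553 ≈ -71489.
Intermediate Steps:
o = -1007468/209553 (o = -5 + 80594/419106 = -5 + 80594*(1/419106) = -5 + 40297/209553 = -1007468/209553 ≈ -4.8077)
-161*444 + o = -161*444 - 1007468/209553 = -71484 - 1007468/209553 = -14980694120/209553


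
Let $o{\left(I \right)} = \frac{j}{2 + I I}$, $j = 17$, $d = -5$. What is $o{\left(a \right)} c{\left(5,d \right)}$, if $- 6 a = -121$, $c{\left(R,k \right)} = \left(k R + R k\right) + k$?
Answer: $- \frac{33660}{14713} \approx -2.2878$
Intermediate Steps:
$c{\left(R,k \right)} = k + 2 R k$ ($c{\left(R,k \right)} = \left(R k + R k\right) + k = 2 R k + k = k + 2 R k$)
$a = \frac{121}{6}$ ($a = \left(- \frac{1}{6}\right) \left(-121\right) = \frac{121}{6} \approx 20.167$)
$o{\left(I \right)} = \frac{17}{2 + I^{2}}$ ($o{\left(I \right)} = \frac{17}{2 + I I} = \frac{17}{2 + I^{2}}$)
$o{\left(a \right)} c{\left(5,d \right)} = \frac{17}{2 + \left(\frac{121}{6}\right)^{2}} \left(- 5 \left(1 + 2 \cdot 5\right)\right) = \frac{17}{2 + \frac{14641}{36}} \left(- 5 \left(1 + 10\right)\right) = \frac{17}{\frac{14713}{36}} \left(\left(-5\right) 11\right) = 17 \cdot \frac{36}{14713} \left(-55\right) = \frac{612}{14713} \left(-55\right) = - \frac{33660}{14713}$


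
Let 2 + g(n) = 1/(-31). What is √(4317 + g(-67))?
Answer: 2*√1036671/31 ≈ 65.688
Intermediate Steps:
g(n) = -63/31 (g(n) = -2 + 1/(-31) = -2 - 1/31 = -63/31)
√(4317 + g(-67)) = √(4317 - 63/31) = √(133764/31) = 2*√1036671/31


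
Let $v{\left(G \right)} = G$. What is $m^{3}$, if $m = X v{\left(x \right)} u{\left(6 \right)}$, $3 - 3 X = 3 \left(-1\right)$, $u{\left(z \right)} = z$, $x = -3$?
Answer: $-46656$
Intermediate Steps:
$X = 2$ ($X = 1 - \frac{3 \left(-1\right)}{3} = 1 - -1 = 1 + 1 = 2$)
$m = -36$ ($m = 2 \left(\left(-3\right) 6\right) = 2 \left(-18\right) = -36$)
$m^{3} = \left(-36\right)^{3} = -46656$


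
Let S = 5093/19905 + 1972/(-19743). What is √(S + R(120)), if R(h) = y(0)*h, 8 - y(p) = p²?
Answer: √16475929971863040465/130994805 ≈ 30.986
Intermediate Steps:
y(p) = 8 - p²
R(h) = 8*h (R(h) = (8 - 1*0²)*h = (8 - 1*0)*h = (8 + 0)*h = 8*h)
S = 20432813/130994805 (S = 5093*(1/19905) + 1972*(-1/19743) = 5093/19905 - 1972/19743 = 20432813/130994805 ≈ 0.15598)
√(S + R(120)) = √(20432813/130994805 + 8*120) = √(20432813/130994805 + 960) = √(125775445613/130994805) = √16475929971863040465/130994805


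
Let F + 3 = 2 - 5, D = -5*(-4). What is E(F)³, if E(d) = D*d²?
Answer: 373248000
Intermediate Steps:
D = 20
F = -6 (F = -3 + (2 - 5) = -3 - 3 = -6)
E(d) = 20*d²
E(F)³ = (20*(-6)²)³ = (20*36)³ = 720³ = 373248000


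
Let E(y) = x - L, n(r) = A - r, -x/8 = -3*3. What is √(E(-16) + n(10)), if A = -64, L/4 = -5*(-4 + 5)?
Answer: 3*√2 ≈ 4.2426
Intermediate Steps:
L = -20 (L = 4*(-5*(-4 + 5)) = 4*(-5*1) = 4*(-5) = -20)
x = 72 (x = -(-24)*3 = -8*(-9) = 72)
n(r) = -64 - r
E(y) = 92 (E(y) = 72 - 1*(-20) = 72 + 20 = 92)
√(E(-16) + n(10)) = √(92 + (-64 - 1*10)) = √(92 + (-64 - 10)) = √(92 - 74) = √18 = 3*√2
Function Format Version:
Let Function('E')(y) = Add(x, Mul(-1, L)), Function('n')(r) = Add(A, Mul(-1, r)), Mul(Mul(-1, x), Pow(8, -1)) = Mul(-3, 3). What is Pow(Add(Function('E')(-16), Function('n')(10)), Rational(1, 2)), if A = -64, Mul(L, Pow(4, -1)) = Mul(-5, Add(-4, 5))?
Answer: Mul(3, Pow(2, Rational(1, 2))) ≈ 4.2426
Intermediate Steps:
L = -20 (L = Mul(4, Mul(-5, Add(-4, 5))) = Mul(4, Mul(-5, 1)) = Mul(4, -5) = -20)
x = 72 (x = Mul(-8, Mul(-3, 3)) = Mul(-8, -9) = 72)
Function('n')(r) = Add(-64, Mul(-1, r))
Function('E')(y) = 92 (Function('E')(y) = Add(72, Mul(-1, -20)) = Add(72, 20) = 92)
Pow(Add(Function('E')(-16), Function('n')(10)), Rational(1, 2)) = Pow(Add(92, Add(-64, Mul(-1, 10))), Rational(1, 2)) = Pow(Add(92, Add(-64, -10)), Rational(1, 2)) = Pow(Add(92, -74), Rational(1, 2)) = Pow(18, Rational(1, 2)) = Mul(3, Pow(2, Rational(1, 2)))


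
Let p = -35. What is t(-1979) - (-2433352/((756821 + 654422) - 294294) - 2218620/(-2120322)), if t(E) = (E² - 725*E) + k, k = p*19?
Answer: 2111944556013982407/394715256263 ≈ 5.3506e+6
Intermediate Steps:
k = -665 (k = -35*19 = -665)
t(E) = -665 + E² - 725*E (t(E) = (E² - 725*E) - 665 = -665 + E² - 725*E)
t(-1979) - (-2433352/((756821 + 654422) - 294294) - 2218620/(-2120322)) = (-665 + (-1979)² - 725*(-1979)) - (-2433352/((756821 + 654422) - 294294) - 2218620/(-2120322)) = (-665 + 3916441 + 1434775) - (-2433352/(1411243 - 294294) - 2218620*(-1/2120322)) = 5350551 - (-2433352/1116949 + 369770/353387) = 5350551 - 1*(-446900731494/394715256263) = 5350551 + 446900731494/394715256263 = 2111944556013982407/394715256263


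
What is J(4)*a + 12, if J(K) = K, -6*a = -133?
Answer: 302/3 ≈ 100.67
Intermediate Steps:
a = 133/6 (a = -⅙*(-133) = 133/6 ≈ 22.167)
J(4)*a + 12 = 4*(133/6) + 12 = 266/3 + 12 = 302/3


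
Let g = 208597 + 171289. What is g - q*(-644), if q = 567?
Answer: 745034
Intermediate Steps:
g = 379886
g - q*(-644) = 379886 - 567*(-644) = 379886 - 1*(-365148) = 379886 + 365148 = 745034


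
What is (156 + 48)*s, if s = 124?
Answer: 25296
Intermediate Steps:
(156 + 48)*s = (156 + 48)*124 = 204*124 = 25296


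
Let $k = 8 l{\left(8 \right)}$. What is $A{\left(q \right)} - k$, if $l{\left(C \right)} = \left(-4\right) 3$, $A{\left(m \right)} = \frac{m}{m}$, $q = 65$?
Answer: $97$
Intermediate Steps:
$A{\left(m \right)} = 1$
$l{\left(C \right)} = -12$
$k = -96$ ($k = 8 \left(-12\right) = -96$)
$A{\left(q \right)} - k = 1 - -96 = 1 + 96 = 97$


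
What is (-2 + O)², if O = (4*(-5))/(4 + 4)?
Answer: 81/4 ≈ 20.250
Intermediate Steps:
O = -5/2 (O = -20/8 = -20*⅛ = -5/2 ≈ -2.5000)
(-2 + O)² = (-2 - 5/2)² = (-9/2)² = 81/4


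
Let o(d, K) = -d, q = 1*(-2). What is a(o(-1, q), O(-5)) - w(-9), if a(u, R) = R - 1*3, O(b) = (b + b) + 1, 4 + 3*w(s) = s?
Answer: -23/3 ≈ -7.6667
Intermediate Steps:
w(s) = -4/3 + s/3
q = -2
O(b) = 1 + 2*b (O(b) = 2*b + 1 = 1 + 2*b)
a(u, R) = -3 + R (a(u, R) = R - 3 = -3 + R)
a(o(-1, q), O(-5)) - w(-9) = (-3 + (1 + 2*(-5))) - (-4/3 + (⅓)*(-9)) = (-3 + (1 - 10)) - (-4/3 - 3) = (-3 - 9) - 1*(-13/3) = -12 + 13/3 = -23/3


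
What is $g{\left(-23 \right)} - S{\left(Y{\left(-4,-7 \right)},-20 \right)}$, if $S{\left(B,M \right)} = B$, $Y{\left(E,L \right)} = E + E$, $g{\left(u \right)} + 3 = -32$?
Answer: $-27$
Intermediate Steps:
$g{\left(u \right)} = -35$ ($g{\left(u \right)} = -3 - 32 = -35$)
$Y{\left(E,L \right)} = 2 E$
$g{\left(-23 \right)} - S{\left(Y{\left(-4,-7 \right)},-20 \right)} = -35 - 2 \left(-4\right) = -35 - -8 = -35 + 8 = -27$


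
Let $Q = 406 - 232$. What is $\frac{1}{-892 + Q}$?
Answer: $- \frac{1}{718} \approx -0.0013928$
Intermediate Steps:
$Q = 174$ ($Q = 406 - 232 = 174$)
$\frac{1}{-892 + Q} = \frac{1}{-892 + 174} = \frac{1}{-718} = - \frac{1}{718}$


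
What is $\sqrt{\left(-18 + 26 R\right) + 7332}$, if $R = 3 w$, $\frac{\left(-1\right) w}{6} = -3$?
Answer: $\sqrt{8718} \approx 93.37$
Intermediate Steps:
$w = 18$ ($w = \left(-6\right) \left(-3\right) = 18$)
$R = 54$ ($R = 3 \cdot 18 = 54$)
$\sqrt{\left(-18 + 26 R\right) + 7332} = \sqrt{\left(-18 + 26 \cdot 54\right) + 7332} = \sqrt{\left(-18 + 1404\right) + 7332} = \sqrt{1386 + 7332} = \sqrt{8718}$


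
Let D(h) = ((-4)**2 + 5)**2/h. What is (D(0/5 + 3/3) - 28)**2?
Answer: 170569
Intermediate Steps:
D(h) = 441/h (D(h) = (16 + 5)**2/h = 21**2/h = 441/h)
(D(0/5 + 3/3) - 28)**2 = (441/(0/5 + 3/3) - 28)**2 = (441/(0*(1/5) + 3*(1/3)) - 28)**2 = (441/(0 + 1) - 28)**2 = (441/1 - 28)**2 = (441*1 - 28)**2 = (441 - 28)**2 = 413**2 = 170569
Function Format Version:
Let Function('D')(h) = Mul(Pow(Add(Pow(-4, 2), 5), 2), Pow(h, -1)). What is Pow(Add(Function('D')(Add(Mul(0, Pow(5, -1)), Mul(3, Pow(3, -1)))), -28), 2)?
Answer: 170569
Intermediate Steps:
Function('D')(h) = Mul(441, Pow(h, -1)) (Function('D')(h) = Mul(Pow(Add(16, 5), 2), Pow(h, -1)) = Mul(Pow(21, 2), Pow(h, -1)) = Mul(441, Pow(h, -1)))
Pow(Add(Function('D')(Add(Mul(0, Pow(5, -1)), Mul(3, Pow(3, -1)))), -28), 2) = Pow(Add(Mul(441, Pow(Add(Mul(0, Pow(5, -1)), Mul(3, Pow(3, -1))), -1)), -28), 2) = Pow(Add(Mul(441, Pow(Add(Mul(0, Rational(1, 5)), Mul(3, Rational(1, 3))), -1)), -28), 2) = Pow(Add(Mul(441, Pow(Add(0, 1), -1)), -28), 2) = Pow(Add(Mul(441, Pow(1, -1)), -28), 2) = Pow(Add(Mul(441, 1), -28), 2) = Pow(Add(441, -28), 2) = Pow(413, 2) = 170569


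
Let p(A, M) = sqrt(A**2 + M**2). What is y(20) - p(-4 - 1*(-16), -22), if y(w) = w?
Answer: 20 - 2*sqrt(157) ≈ -5.0599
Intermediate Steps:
y(20) - p(-4 - 1*(-16), -22) = 20 - sqrt((-4 - 1*(-16))**2 + (-22)**2) = 20 - sqrt((-4 + 16)**2 + 484) = 20 - sqrt(12**2 + 484) = 20 - sqrt(144 + 484) = 20 - sqrt(628) = 20 - 2*sqrt(157)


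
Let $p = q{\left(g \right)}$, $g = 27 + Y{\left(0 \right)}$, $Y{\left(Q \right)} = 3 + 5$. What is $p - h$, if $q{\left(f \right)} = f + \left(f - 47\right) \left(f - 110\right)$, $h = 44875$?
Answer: $-43940$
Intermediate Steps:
$Y{\left(Q \right)} = 8$
$g = 35$ ($g = 27 + 8 = 35$)
$q{\left(f \right)} = f + \left(-110 + f\right) \left(-47 + f\right)$ ($q{\left(f \right)} = f + \left(-47 + f\right) \left(-110 + f\right) = f + \left(-110 + f\right) \left(-47 + f\right)$)
$p = 935$ ($p = 5170 + 35^{2} - 5460 = 5170 + 1225 - 5460 = 935$)
$p - h = 935 - 44875 = -43940$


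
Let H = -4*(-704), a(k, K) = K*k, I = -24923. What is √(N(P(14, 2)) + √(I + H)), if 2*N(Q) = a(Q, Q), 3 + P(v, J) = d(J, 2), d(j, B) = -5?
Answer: √(32 + I*√22107) ≈ 9.594 + 7.7488*I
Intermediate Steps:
P(v, J) = -8 (P(v, J) = -3 - 5 = -8)
N(Q) = Q²/2 (N(Q) = (Q*Q)/2 = Q²/2)
H = 2816
√(N(P(14, 2)) + √(I + H)) = √((½)*(-8)² + √(-24923 + 2816)) = √((½)*64 + √(-22107)) = √(32 + I*√22107)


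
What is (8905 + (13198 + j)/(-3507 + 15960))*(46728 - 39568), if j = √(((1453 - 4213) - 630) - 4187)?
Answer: 794095287080/12453 + 7160*I*√7577/12453 ≈ 6.3767e+7 + 50.048*I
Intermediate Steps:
j = I*√7577 (j = √((-2760 - 630) - 4187) = √(-3390 - 4187) = √(-7577) = I*√7577 ≈ 87.046*I)
(8905 + (13198 + j)/(-3507 + 15960))*(46728 - 39568) = (8905 + (13198 + I*√7577)/(-3507 + 15960))*(46728 - 39568) = (8905 + (13198 + I*√7577)/12453)*7160 = (8905 + (13198 + I*√7577)*(1/12453))*7160 = (8905 + (13198/12453 + I*√7577/12453))*7160 = (110907163/12453 + I*√7577/12453)*7160 = 794095287080/12453 + 7160*I*√7577/12453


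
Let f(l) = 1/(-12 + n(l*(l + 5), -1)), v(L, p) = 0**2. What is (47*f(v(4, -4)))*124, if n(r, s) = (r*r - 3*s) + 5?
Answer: -1457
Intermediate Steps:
v(L, p) = 0
n(r, s) = 5 + r**2 - 3*s (n(r, s) = (r**2 - 3*s) + 5 = 5 + r**2 - 3*s)
f(l) = 1/(-4 + l**2*(5 + l)**2) (f(l) = 1/(-12 + (5 + (l*(l + 5))**2 - 3*(-1))) = 1/(-12 + (5 + (l*(5 + l))**2 + 3)) = 1/(-12 + (5 + l**2*(5 + l)**2 + 3)) = 1/(-12 + (8 + l**2*(5 + l)**2)) = 1/(-4 + l**2*(5 + l)**2))
(47*f(v(4, -4)))*124 = (47/(-4 + 0**2*(5 + 0)**2))*124 = (47/(-4 + 0*5**2))*124 = (47/(-4 + 0*25))*124 = (47/(-4 + 0))*124 = (47/(-4))*124 = (47*(-1/4))*124 = -47/4*124 = -1457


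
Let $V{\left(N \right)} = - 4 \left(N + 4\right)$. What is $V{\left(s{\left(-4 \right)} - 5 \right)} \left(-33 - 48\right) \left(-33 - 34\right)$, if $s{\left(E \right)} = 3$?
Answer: $-43416$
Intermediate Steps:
$V{\left(N \right)} = -16 - 4 N$ ($V{\left(N \right)} = - 4 \left(4 + N\right) = -16 - 4 N$)
$V{\left(s{\left(-4 \right)} - 5 \right)} \left(-33 - 48\right) \left(-33 - 34\right) = \left(-16 - 4 \left(3 - 5\right)\right) \left(-33 - 48\right) \left(-33 - 34\right) = \left(-16 - -8\right) \left(-81\right) \left(-33 - 34\right) = \left(-16 + 8\right) \left(-81\right) \left(-67\right) = \left(-8\right) \left(-81\right) \left(-67\right) = 648 \left(-67\right) = -43416$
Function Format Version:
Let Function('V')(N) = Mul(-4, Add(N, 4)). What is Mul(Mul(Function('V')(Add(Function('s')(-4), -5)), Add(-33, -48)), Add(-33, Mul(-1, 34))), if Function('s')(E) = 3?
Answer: -43416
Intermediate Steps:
Function('V')(N) = Add(-16, Mul(-4, N)) (Function('V')(N) = Mul(-4, Add(4, N)) = Add(-16, Mul(-4, N)))
Mul(Mul(Function('V')(Add(Function('s')(-4), -5)), Add(-33, -48)), Add(-33, Mul(-1, 34))) = Mul(Mul(Add(-16, Mul(-4, Add(3, -5))), Add(-33, -48)), Add(-33, Mul(-1, 34))) = Mul(Mul(Add(-16, Mul(-4, -2)), -81), Add(-33, -34)) = Mul(Mul(Add(-16, 8), -81), -67) = Mul(Mul(-8, -81), -67) = Mul(648, -67) = -43416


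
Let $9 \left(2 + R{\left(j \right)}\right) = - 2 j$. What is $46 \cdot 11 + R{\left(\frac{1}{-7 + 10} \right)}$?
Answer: $\frac{13606}{27} \approx 503.93$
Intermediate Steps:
$R{\left(j \right)} = -2 - \frac{2 j}{9}$ ($R{\left(j \right)} = -2 + \frac{\left(-2\right) j}{9} = -2 - \frac{2 j}{9}$)
$46 \cdot 11 + R{\left(\frac{1}{-7 + 10} \right)} = 46 \cdot 11 - \left(2 + \frac{2}{9 \left(-7 + 10\right)}\right) = 506 - \left(2 + \frac{2}{9 \cdot 3}\right) = 506 - \frac{56}{27} = \frac{13606}{27}$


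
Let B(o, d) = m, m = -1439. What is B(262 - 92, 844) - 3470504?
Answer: -3471943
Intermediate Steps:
B(o, d) = -1439
B(262 - 92, 844) - 3470504 = -1439 - 3470504 = -3471943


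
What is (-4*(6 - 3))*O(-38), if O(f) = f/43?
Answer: 456/43 ≈ 10.605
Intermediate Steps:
O(f) = f/43 (O(f) = f*(1/43) = f/43)
(-4*(6 - 3))*O(-38) = (-4*(6 - 3))*((1/43)*(-38)) = -4*3*(-38/43) = -12*(-38/43) = 456/43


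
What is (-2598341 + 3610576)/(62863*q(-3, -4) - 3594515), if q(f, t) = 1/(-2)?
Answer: -2024470/7251893 ≈ -0.27916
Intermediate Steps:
q(f, t) = -½
(-2598341 + 3610576)/(62863*q(-3, -4) - 3594515) = (-2598341 + 3610576)/(62863*(-½) - 3594515) = 1012235/(-62863/2 - 3594515) = 1012235/(-7251893/2) = 1012235*(-2/7251893) = -2024470/7251893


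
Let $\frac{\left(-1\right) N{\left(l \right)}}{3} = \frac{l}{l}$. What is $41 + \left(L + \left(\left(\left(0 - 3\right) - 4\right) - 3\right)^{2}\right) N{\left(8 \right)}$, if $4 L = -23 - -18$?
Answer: $- \frac{1021}{4} \approx -255.25$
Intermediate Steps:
$L = - \frac{5}{4}$ ($L = \frac{-23 - -18}{4} = \frac{-23 + 18}{4} = \frac{1}{4} \left(-5\right) = - \frac{5}{4} \approx -1.25$)
$N{\left(l \right)} = -3$ ($N{\left(l \right)} = - 3 \frac{l}{l} = \left(-3\right) 1 = -3$)
$41 + \left(L + \left(\left(\left(0 - 3\right) - 4\right) - 3\right)^{2}\right) N{\left(8 \right)} = 41 + \left(- \frac{5}{4} + \left(\left(\left(0 - 3\right) - 4\right) - 3\right)^{2}\right) \left(-3\right) = 41 + \left(- \frac{5}{4} + \left(\left(-3 - 4\right) - 3\right)^{2}\right) \left(-3\right) = 41 + \left(- \frac{5}{4} + \left(-7 - 3\right)^{2}\right) \left(-3\right) = 41 + \left(- \frac{5}{4} + \left(-10\right)^{2}\right) \left(-3\right) = 41 + \left(- \frac{5}{4} + 100\right) \left(-3\right) = 41 + \frac{395}{4} \left(-3\right) = 41 - \frac{1185}{4} = - \frac{1021}{4}$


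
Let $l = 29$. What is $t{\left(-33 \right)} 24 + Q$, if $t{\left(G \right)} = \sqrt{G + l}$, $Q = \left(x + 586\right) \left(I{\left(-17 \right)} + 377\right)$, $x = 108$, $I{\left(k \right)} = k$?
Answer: $249840 + 48 i \approx 2.4984 \cdot 10^{5} + 48.0 i$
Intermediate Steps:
$Q = 249840$ ($Q = \left(108 + 586\right) \left(-17 + 377\right) = 694 \cdot 360 = 249840$)
$t{\left(G \right)} = \sqrt{29 + G}$ ($t{\left(G \right)} = \sqrt{G + 29} = \sqrt{29 + G}$)
$t{\left(-33 \right)} 24 + Q = \sqrt{29 - 33} \cdot 24 + 249840 = \sqrt{-4} \cdot 24 + 249840 = 2 i 24 + 249840 = 48 i + 249840 = 249840 + 48 i$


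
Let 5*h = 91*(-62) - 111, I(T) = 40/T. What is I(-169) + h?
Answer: -972457/845 ≈ -1150.8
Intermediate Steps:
h = -5753/5 (h = (91*(-62) - 111)/5 = (-5642 - 111)/5 = (⅕)*(-5753) = -5753/5 ≈ -1150.6)
I(-169) + h = 40/(-169) - 5753/5 = 40*(-1/169) - 5753/5 = -40/169 - 5753/5 = -972457/845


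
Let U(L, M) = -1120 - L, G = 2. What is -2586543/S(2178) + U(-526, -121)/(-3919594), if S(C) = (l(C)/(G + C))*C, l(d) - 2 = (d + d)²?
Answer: -919863514065806/6749374181385759 ≈ -0.13629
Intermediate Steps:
l(d) = 2 + 4*d² (l(d) = 2 + (d + d)² = 2 + (2*d)² = 2 + 4*d²)
S(C) = C*(2 + 4*C²)/(2 + C) (S(C) = ((2 + 4*C²)/(2 + C))*C = C*(2 + 4*C²)/(2 + C))
-2586543/S(2178) + U(-526, -121)/(-3919594) = -2586543*(2 + 2178)/(2*2178 + 4*2178³) + (-1120 - 1*(-526))/(-3919594) = -2586543*2180/(4356 + 4*10331743752) + (-1120 + 526)*(-1/3919594) = -2586543*2180/(4356 + 41326975008) - 594*(-1/3919594) = -2586543/((1/2180)*41326979364) + 297/1959797 = -2586543/10331744841/545 + 297/1959797 = -2586543*545/10331744841 + 297/1959797 = -469888645/3443914947 + 297/1959797 = -919863514065806/6749374181385759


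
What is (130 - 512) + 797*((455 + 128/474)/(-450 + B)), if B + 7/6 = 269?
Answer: -204975560/86347 ≈ -2373.9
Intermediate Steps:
B = 1607/6 (B = -7/6 + 269 = 1607/6 ≈ 267.83)
(130 - 512) + 797*((455 + 128/474)/(-450 + B)) = (130 - 512) + 797*((455 + 128/474)/(-450 + 1607/6)) = -382 + 797*((455 + 128*(1/474))/(-1093/6)) = -382 + 797*((455 + 64/237)*(-6/1093)) = -382 + 797*((107899/237)*(-6/1093)) = -382 + 797*(-215798/86347) = -382 - 171991006/86347 = -204975560/86347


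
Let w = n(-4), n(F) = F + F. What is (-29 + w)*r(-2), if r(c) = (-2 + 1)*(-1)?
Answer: -37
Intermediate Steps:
r(c) = 1 (r(c) = -1*(-1) = 1)
n(F) = 2*F
w = -8 (w = 2*(-4) = -8)
(-29 + w)*r(-2) = (-29 - 8)*1 = -37*1 = -37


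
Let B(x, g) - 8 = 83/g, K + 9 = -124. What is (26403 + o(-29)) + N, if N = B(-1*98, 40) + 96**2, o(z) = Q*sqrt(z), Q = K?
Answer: 1425163/40 - 133*I*sqrt(29) ≈ 35629.0 - 716.23*I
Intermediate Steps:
K = -133 (K = -9 - 124 = -133)
B(x, g) = 8 + 83/g
Q = -133
o(z) = -133*sqrt(z)
N = 369043/40 (N = (8 + 83/40) + 96**2 = (8 + 83*(1/40)) + 9216 = (8 + 83/40) + 9216 = 403/40 + 9216 = 369043/40 ≈ 9226.1)
(26403 + o(-29)) + N = (26403 - 133*I*sqrt(29)) + 369043/40 = 1425163/40 - 133*I*sqrt(29)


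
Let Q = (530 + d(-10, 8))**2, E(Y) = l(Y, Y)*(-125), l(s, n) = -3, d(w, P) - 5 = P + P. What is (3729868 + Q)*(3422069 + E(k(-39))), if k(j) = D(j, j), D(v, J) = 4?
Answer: 13804321778236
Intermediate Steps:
d(w, P) = 5 + 2*P (d(w, P) = 5 + (P + P) = 5 + 2*P)
k(j) = 4
E(Y) = 375 (E(Y) = -3*(-125) = 375)
Q = 303601 (Q = (530 + (5 + 2*8))**2 = (530 + (5 + 16))**2 = (530 + 21)**2 = 551**2 = 303601)
(3729868 + Q)*(3422069 + E(k(-39))) = (3729868 + 303601)*(3422069 + 375) = 4033469*3422444 = 13804321778236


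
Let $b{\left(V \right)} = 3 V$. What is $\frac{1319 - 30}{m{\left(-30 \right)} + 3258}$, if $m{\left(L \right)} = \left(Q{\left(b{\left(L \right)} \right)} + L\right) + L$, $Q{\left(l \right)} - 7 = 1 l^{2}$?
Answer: $\frac{1289}{11305} \approx 0.11402$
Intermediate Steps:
$Q{\left(l \right)} = 7 + l^{2}$ ($Q{\left(l \right)} = 7 + 1 l^{2} = 7 + l^{2}$)
$m{\left(L \right)} = 7 + 2 L + 9 L^{2}$ ($m{\left(L \right)} = \left(\left(7 + \left(3 L\right)^{2}\right) + L\right) + L = \left(\left(7 + 9 L^{2}\right) + L\right) + L = \left(7 + L + 9 L^{2}\right) + L = 7 + 2 L + 9 L^{2}$)
$\frac{1319 - 30}{m{\left(-30 \right)} + 3258} = \frac{1319 - 30}{\left(7 + 2 \left(-30\right) + 9 \left(-30\right)^{2}\right) + 3258} = \frac{1289}{\left(7 - 60 + 9 \cdot 900\right) + 3258} = \frac{1289}{\left(7 - 60 + 8100\right) + 3258} = \frac{1289}{8047 + 3258} = \frac{1289}{11305}$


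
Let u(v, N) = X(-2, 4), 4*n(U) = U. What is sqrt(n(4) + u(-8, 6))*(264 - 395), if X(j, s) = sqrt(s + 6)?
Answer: -131*sqrt(1 + sqrt(10)) ≈ -267.26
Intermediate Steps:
n(U) = U/4
X(j, s) = sqrt(6 + s)
u(v, N) = sqrt(10) (u(v, N) = sqrt(6 + 4) = sqrt(10))
sqrt(n(4) + u(-8, 6))*(264 - 395) = sqrt((1/4)*4 + sqrt(10))*(264 - 395) = sqrt(1 + sqrt(10))*(-131) = -131*sqrt(1 + sqrt(10))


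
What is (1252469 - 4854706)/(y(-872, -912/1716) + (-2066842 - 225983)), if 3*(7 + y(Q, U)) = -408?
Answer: 3602237/2292968 ≈ 1.5710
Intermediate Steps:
y(Q, U) = -143 (y(Q, U) = -7 + (⅓)*(-408) = -7 - 136 = -143)
(1252469 - 4854706)/(y(-872, -912/1716) + (-2066842 - 225983)) = (1252469 - 4854706)/(-143 + (-2066842 - 225983)) = -3602237/(-143 - 2292825) = -3602237/(-2292968) = -3602237*(-1/2292968) = 3602237/2292968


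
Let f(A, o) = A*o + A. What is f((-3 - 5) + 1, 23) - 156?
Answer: -324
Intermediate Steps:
f(A, o) = A + A*o
f((-3 - 5) + 1, 23) - 156 = ((-3 - 5) + 1)*(1 + 23) - 156 = (-8 + 1)*24 - 156 = -7*24 - 156 = -168 - 156 = -324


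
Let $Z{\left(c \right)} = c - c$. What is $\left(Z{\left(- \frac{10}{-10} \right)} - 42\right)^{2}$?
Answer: $1764$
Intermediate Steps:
$Z{\left(c \right)} = 0$
$\left(Z{\left(- \frac{10}{-10} \right)} - 42\right)^{2} = \left(0 - 42\right)^{2} = \left(-42\right)^{2} = 1764$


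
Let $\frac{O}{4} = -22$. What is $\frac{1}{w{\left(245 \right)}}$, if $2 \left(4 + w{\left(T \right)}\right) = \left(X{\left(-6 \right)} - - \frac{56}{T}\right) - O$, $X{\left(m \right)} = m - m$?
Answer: $\frac{35}{1404} \approx 0.024929$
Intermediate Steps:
$O = -88$ ($O = 4 \left(-22\right) = -88$)
$X{\left(m \right)} = 0$
$w{\left(T \right)} = 40 + \frac{28}{T}$ ($w{\left(T \right)} = -4 + \frac{\left(0 - - \frac{56}{T}\right) - -88}{2} = -4 + \frac{\left(0 + \frac{56}{T}\right) + 88}{2} = -4 + \frac{\frac{56}{T} + 88}{2} = -4 + \frac{88 + \frac{56}{T}}{2} = -4 + \left(44 + \frac{28}{T}\right) = 40 + \frac{28}{T}$)
$\frac{1}{w{\left(245 \right)}} = \frac{1}{40 + \frac{28}{245}} = \frac{1}{40 + 28 \cdot \frac{1}{245}} = \frac{1}{40 + \frac{4}{35}} = \frac{1}{\frac{1404}{35}} = \frac{35}{1404}$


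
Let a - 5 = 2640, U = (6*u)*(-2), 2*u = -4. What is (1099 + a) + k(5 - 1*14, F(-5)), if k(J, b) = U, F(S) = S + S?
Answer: 3768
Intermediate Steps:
u = -2 (u = (½)*(-4) = -2)
F(S) = 2*S
U = 24 (U = (6*(-2))*(-2) = -12*(-2) = 24)
k(J, b) = 24
a = 2645 (a = 5 + 2640 = 2645)
(1099 + a) + k(5 - 1*14, F(-5)) = (1099 + 2645) + 24 = 3744 + 24 = 3768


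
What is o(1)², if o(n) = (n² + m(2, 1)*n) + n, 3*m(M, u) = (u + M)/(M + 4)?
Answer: 169/36 ≈ 4.6944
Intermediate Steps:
m(M, u) = (M + u)/(3*(4 + M)) (m(M, u) = ((u + M)/(M + 4))/3 = ((M + u)/(4 + M))/3 = (M + u)/(3*(4 + M)))
o(n) = n² + 7*n/6 (o(n) = (n² + ((2 + 1)/(3*(4 + 2)))*n) + n = (n² + ((⅓)*3/6)*n) + n = (n² + ((⅓)*(⅙)*3)*n) + n = (n² + n/6) + n = n² + 7*n/6)
o(1)² = ((⅙)*1*(7 + 6*1))² = ((⅙)*1*(7 + 6))² = ((⅙)*1*13)² = (13/6)² = 169/36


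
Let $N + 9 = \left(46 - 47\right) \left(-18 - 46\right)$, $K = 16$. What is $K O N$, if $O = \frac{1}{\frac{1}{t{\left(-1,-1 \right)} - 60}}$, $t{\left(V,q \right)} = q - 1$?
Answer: $-54560$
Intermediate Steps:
$t{\left(V,q \right)} = -1 + q$ ($t{\left(V,q \right)} = q - 1 = -1 + q$)
$N = 55$ ($N = -9 + \left(46 - 47\right) \left(-18 - 46\right) = -9 - -64 = -9 + 64 = 55$)
$O = -62$ ($O = \frac{1}{\frac{1}{\left(-1 - 1\right) - 60}} = \frac{1}{\frac{1}{-2 - 60}} = \frac{1}{\frac{1}{-62}} = \frac{1}{- \frac{1}{62}} = -62$)
$K O N = 16 \left(-62\right) 55 = \left(-992\right) 55 = -54560$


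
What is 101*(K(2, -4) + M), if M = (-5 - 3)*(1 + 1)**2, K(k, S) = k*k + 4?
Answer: -2424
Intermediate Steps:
K(k, S) = 4 + k**2 (K(k, S) = k**2 + 4 = 4 + k**2)
M = -32 (M = -8*2**2 = -8*4 = -32)
101*(K(2, -4) + M) = 101*((4 + 2**2) - 32) = 101*((4 + 4) - 32) = 101*(8 - 32) = 101*(-24) = -2424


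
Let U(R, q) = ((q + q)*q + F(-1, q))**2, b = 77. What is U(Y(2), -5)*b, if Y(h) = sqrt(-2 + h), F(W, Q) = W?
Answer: 184877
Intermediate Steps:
U(R, q) = (-1 + 2*q**2)**2 (U(R, q) = ((q + q)*q - 1)**2 = ((2*q)*q - 1)**2 = (2*q**2 - 1)**2 = (-1 + 2*q**2)**2)
U(Y(2), -5)*b = (-1 + 2*(-5)**2)**2*77 = (-1 + 2*25)**2*77 = (-1 + 50)**2*77 = 49**2*77 = 2401*77 = 184877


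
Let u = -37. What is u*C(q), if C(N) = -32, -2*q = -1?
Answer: 1184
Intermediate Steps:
q = 1/2 (q = -1/2*(-1) = 1/2 ≈ 0.50000)
u*C(q) = -37*(-32) = 1184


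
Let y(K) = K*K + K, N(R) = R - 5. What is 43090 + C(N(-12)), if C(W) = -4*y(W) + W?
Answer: 41985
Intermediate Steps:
N(R) = -5 + R
y(K) = K + K² (y(K) = K² + K = K + K²)
C(W) = W - 4*W*(1 + W) (C(W) = -4*W*(1 + W) + W = W - 4*W*(1 + W))
43090 + C(N(-12)) = 43090 + (-5 - 12)*(-3 - 4*(-5 - 12)) = 43090 - 17*(-3 - 4*(-17)) = 43090 - 17*(-3 + 68) = 43090 - 17*65 = 43090 - 1105 = 41985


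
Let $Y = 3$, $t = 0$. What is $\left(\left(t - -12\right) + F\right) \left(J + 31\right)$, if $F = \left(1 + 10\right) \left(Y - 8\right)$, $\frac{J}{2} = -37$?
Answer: $1849$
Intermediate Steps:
$J = -74$ ($J = 2 \left(-37\right) = -74$)
$F = -55$ ($F = \left(1 + 10\right) \left(3 - 8\right) = 11 \left(-5\right) = -55$)
$\left(\left(t - -12\right) + F\right) \left(J + 31\right) = \left(\left(0 - -12\right) - 55\right) \left(-74 + 31\right) = \left(\left(0 + 12\right) - 55\right) \left(-43\right) = \left(12 - 55\right) \left(-43\right) = \left(-43\right) \left(-43\right) = 1849$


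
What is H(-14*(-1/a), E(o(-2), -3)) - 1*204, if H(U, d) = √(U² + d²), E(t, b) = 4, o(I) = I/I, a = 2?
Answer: -204 + √65 ≈ -195.94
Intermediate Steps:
o(I) = 1
H(-14*(-1/a), E(o(-2), -3)) - 1*204 = √((-14/((-1*2)))² + 4²) - 1*204 = √((-14/(-2))² + 16) - 204 = √((-14*(-½))² + 16) - 204 = √(7² + 16) - 204 = √(49 + 16) - 204 = √65 - 204 = -204 + √65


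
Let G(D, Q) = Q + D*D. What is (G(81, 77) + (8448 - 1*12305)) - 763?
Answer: 2018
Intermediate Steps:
G(D, Q) = Q + D²
(G(81, 77) + (8448 - 1*12305)) - 763 = ((77 + 81²) + (8448 - 1*12305)) - 763 = ((77 + 6561) + (8448 - 12305)) - 763 = (6638 - 3857) - 763 = 2781 - 763 = 2018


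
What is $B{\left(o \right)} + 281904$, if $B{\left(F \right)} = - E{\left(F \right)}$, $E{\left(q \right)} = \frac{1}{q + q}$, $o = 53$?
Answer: $\frac{29881823}{106} \approx 2.819 \cdot 10^{5}$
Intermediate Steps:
$E{\left(q \right)} = \frac{1}{2 q}$
$B{\left(F \right)} = - \frac{1}{2 F}$
$B{\left(o \right)} + 281904 = - \frac{1}{2 \cdot 53} + 281904 = \left(- \frac{1}{2}\right) \frac{1}{53} + 281904 = - \frac{1}{106} + 281904 = \frac{29881823}{106}$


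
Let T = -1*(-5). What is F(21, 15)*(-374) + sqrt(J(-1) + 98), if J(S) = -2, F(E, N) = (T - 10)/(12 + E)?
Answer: 170/3 + 4*sqrt(6) ≈ 66.465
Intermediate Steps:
T = 5
F(E, N) = -5/(12 + E) (F(E, N) = (5 - 10)/(12 + E) = -5/(12 + E))
F(21, 15)*(-374) + sqrt(J(-1) + 98) = -5/(12 + 21)*(-374) + sqrt(-2 + 98) = -5/33*(-374) + sqrt(96) = -5*1/33*(-374) + 4*sqrt(6) = -5/33*(-374) + 4*sqrt(6) = 170/3 + 4*sqrt(6)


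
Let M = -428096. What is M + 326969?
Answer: -101127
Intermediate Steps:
M + 326969 = -428096 + 326969 = -101127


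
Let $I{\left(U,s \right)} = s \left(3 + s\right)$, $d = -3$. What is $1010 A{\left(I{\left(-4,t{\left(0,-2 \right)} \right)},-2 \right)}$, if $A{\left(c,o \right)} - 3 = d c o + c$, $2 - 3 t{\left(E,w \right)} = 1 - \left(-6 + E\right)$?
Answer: $- \frac{114130}{9} \approx -12681.0$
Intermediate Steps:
$t{\left(E,w \right)} = - \frac{5}{3} + \frac{E}{3}$ ($t{\left(E,w \right)} = \frac{2}{3} - \frac{1 - \left(-6 + E\right)}{3} = \frac{2}{3} - \frac{7 - E}{3} = \frac{2}{3} + \left(- \frac{7}{3} + \frac{E}{3}\right) = - \frac{5}{3} + \frac{E}{3}$)
$A{\left(c,o \right)} = 3 + c - 3 c o$ ($A{\left(c,o \right)} = 3 + \left(- 3 c o + c\right) = 3 - \left(- c + 3 c o\right) = 3 + c - 3 c o$)
$1010 A{\left(I{\left(-4,t{\left(0,-2 \right)} \right)},-2 \right)} = 1010 \left(3 + \left(- \frac{5}{3} + \frac{1}{3} \cdot 0\right) \left(3 + \left(- \frac{5}{3} + \frac{1}{3} \cdot 0\right)\right) - 3 \left(- \frac{5}{3} + \frac{1}{3} \cdot 0\right) \left(3 + \left(- \frac{5}{3} + \frac{1}{3} \cdot 0\right)\right) \left(-2\right)\right) = 1010 \left(3 + \left(- \frac{5}{3} + 0\right) \left(3 + \left(- \frac{5}{3} + 0\right)\right) - 3 \left(- \frac{5}{3} + 0\right) \left(3 + \left(- \frac{5}{3} + 0\right)\right) \left(-2\right)\right) = 1010 \left(3 - \frac{5 \left(3 - \frac{5}{3}\right)}{3} - 3 \left(- \frac{5 \left(3 - \frac{5}{3}\right)}{3}\right) \left(-2\right)\right) = 1010 \left(3 - \frac{20}{9} - 3 \left(\left(- \frac{5}{3}\right) \frac{4}{3}\right) \left(-2\right)\right) = 1010 \left(3 - \frac{20}{9} - \left(- \frac{20}{3}\right) \left(-2\right)\right) = 1010 \left(3 - \frac{20}{9} - \frac{40}{3}\right) = 1010 \left(- \frac{113}{9}\right) = - \frac{114130}{9}$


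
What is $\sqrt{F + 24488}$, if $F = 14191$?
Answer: $\sqrt{38679} \approx 196.67$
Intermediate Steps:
$\sqrt{F + 24488} = \sqrt{14191 + 24488} = \sqrt{38679}$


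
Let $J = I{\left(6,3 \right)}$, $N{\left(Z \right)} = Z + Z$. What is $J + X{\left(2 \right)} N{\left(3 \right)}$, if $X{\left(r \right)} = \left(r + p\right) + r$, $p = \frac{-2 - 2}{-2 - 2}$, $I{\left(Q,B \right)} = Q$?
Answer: $36$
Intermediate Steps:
$N{\left(Z \right)} = 2 Z$
$J = 6$
$p = 1$ ($p = - \frac{4}{-4} = \left(-4\right) \left(- \frac{1}{4}\right) = 1$)
$X{\left(r \right)} = 1 + 2 r$ ($X{\left(r \right)} = \left(r + 1\right) + r = \left(1 + r\right) + r = 1 + 2 r$)
$J + X{\left(2 \right)} N{\left(3 \right)} = 6 + \left(1 + 2 \cdot 2\right) 2 \cdot 3 = 6 + \left(1 + 4\right) 6 = 6 + 5 \cdot 6 = 6 + 30 = 36$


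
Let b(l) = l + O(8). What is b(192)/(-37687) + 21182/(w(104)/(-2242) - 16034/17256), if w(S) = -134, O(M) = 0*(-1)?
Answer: -1103002079419992/45272752421 ≈ -24364.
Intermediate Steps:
O(M) = 0
b(l) = l (b(l) = l + 0 = l)
b(192)/(-37687) + 21182/(w(104)/(-2242) - 16034/17256) = 192/(-37687) + 21182/(-134/(-2242) - 16034/17256) = 192*(-1/37687) + 21182/(-134*(-1/2242) - 16034*1/17256) = -192/37687 + 21182/(67/1121 - 8017/8628) = -192/37687 + 21182/(-8408981/9671988) = -192/37687 + 21182*(-9671988/8408981) = -192/37687 - 29267435688/1201283 = -1103002079419992/45272752421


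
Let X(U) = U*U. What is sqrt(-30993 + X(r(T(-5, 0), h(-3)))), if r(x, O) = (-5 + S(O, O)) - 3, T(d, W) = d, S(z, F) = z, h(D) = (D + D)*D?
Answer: I*sqrt(30893) ≈ 175.76*I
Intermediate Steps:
h(D) = 2*D**2 (h(D) = (2*D)*D = 2*D**2)
r(x, O) = -8 + O (r(x, O) = (-5 + O) - 3 = -8 + O)
X(U) = U**2
sqrt(-30993 + X(r(T(-5, 0), h(-3)))) = sqrt(-30993 + (-8 + 2*(-3)**2)**2) = sqrt(-30993 + (-8 + 2*9)**2) = sqrt(-30993 + (-8 + 18)**2) = sqrt(-30993 + 10**2) = sqrt(-30993 + 100) = sqrt(-30893) = I*sqrt(30893)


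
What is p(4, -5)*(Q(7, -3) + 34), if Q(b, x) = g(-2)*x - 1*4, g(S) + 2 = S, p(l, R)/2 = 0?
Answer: 0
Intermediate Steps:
p(l, R) = 0 (p(l, R) = 2*0 = 0)
g(S) = -2 + S
Q(b, x) = -4 - 4*x (Q(b, x) = (-2 - 2)*x - 1*4 = -4*x - 4 = -4 - 4*x)
p(4, -5)*(Q(7, -3) + 34) = 0*((-4 - 4*(-3)) + 34) = 0*((-4 + 12) + 34) = 0*(8 + 34) = 0*42 = 0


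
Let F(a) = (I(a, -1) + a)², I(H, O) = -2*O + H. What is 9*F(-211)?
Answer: 1587600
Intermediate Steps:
I(H, O) = H - 2*O
F(a) = (2 + 2*a)² (F(a) = ((a - 2*(-1)) + a)² = ((a + 2) + a)² = ((2 + a) + a)² = (2 + 2*a)²)
9*F(-211) = 9*(4*(1 - 211)²) = 9*(4*(-210)²) = 9*(4*44100) = 9*176400 = 1587600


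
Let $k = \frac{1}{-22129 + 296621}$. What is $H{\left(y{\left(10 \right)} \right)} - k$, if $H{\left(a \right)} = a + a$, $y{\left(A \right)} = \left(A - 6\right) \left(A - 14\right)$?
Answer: $- \frac{8783745}{274492} \approx -32.0$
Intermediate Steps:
$y{\left(A \right)} = \left(-14 + A\right) \left(-6 + A\right)$ ($y{\left(A \right)} = \left(-6 + A\right) \left(-14 + A\right) = \left(-14 + A\right) \left(-6 + A\right)$)
$H{\left(a \right)} = 2 a$
$k = \frac{1}{274492} \approx 3.6431 \cdot 10^{-6}$
$H{\left(y{\left(10 \right)} \right)} - k = 2 \left(84 + 10^{2} - 200\right) - \frac{1}{274492} = 2 \left(84 + 100 - 200\right) - \frac{1}{274492} = 2 \left(-16\right) - \frac{1}{274492} = -32 - \frac{1}{274492} = - \frac{8783745}{274492}$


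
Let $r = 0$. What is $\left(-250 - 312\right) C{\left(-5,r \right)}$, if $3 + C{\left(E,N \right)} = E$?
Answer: $4496$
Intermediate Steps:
$C{\left(E,N \right)} = -3 + E$
$\left(-250 - 312\right) C{\left(-5,r \right)} = \left(-250 - 312\right) \left(-3 - 5\right) = \left(-250 - 312\right) \left(-8\right) = \left(-562\right) \left(-8\right) = 4496$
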